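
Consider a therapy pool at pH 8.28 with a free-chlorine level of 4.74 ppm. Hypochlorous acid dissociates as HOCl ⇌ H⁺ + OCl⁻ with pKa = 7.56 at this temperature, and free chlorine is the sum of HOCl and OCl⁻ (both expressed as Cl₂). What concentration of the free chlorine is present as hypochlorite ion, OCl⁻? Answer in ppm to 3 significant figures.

[OCl⁻]/[HOCl] = 10^(pH − pKa) = 10^(8.28 − 7.56) = 10^0.72 = 5.248.
Fraction as HOCl = 1 / (1 + 5.248) = 0.16.
OCl⁻ = (1 − 0.16) × 4.74 ppm = 3.981 ppm.

3.98 ppm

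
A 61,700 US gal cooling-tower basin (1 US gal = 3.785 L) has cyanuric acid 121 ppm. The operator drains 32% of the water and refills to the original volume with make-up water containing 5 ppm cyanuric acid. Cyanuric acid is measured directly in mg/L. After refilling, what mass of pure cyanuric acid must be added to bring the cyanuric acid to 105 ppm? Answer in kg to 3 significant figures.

Volume: 61,700 US gal × 3.785 L/gal = 233,534 L.
After draining 32% and refilling: 121 × 0.68 + 5 × 0.32 = 83.88 ppm.
Deficit to target: 105 − 83.88 = 21.12 mg/L.
Mass: 21.12 mg/L × 233,534 L = 4932 g cyanuric acid.

4.93 kg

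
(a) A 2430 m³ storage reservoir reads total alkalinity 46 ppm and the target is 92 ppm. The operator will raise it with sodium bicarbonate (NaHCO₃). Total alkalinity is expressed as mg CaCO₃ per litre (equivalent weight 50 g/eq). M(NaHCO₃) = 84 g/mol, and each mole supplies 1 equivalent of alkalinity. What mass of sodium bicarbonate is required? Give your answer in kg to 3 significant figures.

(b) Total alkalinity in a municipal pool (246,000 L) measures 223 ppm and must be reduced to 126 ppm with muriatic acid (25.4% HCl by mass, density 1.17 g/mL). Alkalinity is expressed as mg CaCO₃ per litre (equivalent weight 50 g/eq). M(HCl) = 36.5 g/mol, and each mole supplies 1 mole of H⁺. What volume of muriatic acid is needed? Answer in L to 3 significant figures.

(a) 188 kg; (b) 58.6 L

(a) Volume: 2430 m³ = 2,430,000 L.
(a) Alkalinity to add: (92 − 46) = 46 mg/L as CaCO₃ × 2,430,000 L = 111,800 g as CaCO₃.
(a) Equivalents: 111,800 g ÷ 50 g/eq = 2236 eq.
(a) NaHCO₃ supplies 1 eq per mole → 2236 mol.
(a) Mass: 2236 mol × 84 g/mol = 187,800 g.

(b) Alkalinity to neutralize: (223 − 126) = 97 mg/L as CaCO₃ × 246,000 L = 23,860 g as CaCO₃.
(b) Equivalents of H⁺ required: 23,860 ÷ 50 g/eq = 477.2 eq = 477.2 mol HCl.
(b) Mass of HCl: 477.2 × 36.5 = 17,420 g.
(b) Mass of 25.4% solution: 17,420 / 0.254 = 68,580 g.
(b) Volume: 68,580 g ÷ 1.17 g/mL = 58,620 mL.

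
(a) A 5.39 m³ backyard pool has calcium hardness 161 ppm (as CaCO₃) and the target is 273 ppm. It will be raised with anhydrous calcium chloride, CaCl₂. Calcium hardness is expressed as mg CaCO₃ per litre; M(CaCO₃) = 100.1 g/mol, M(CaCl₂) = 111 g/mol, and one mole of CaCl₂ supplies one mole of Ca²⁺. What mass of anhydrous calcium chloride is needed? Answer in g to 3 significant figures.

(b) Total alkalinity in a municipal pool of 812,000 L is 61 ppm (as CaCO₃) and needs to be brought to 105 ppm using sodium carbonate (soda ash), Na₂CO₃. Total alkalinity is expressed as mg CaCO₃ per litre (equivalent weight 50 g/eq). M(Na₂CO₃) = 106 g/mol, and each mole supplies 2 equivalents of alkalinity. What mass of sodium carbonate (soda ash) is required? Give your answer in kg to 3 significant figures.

(a) 669 g; (b) 37.9 kg

(a) Volume: 5.39 m³ = 5,390 L.
(a) Hardness to add: (273 − 161) = 112 mg/L as CaCO₃ × 5,390 L = 603.7 g as CaCO₃.
(a) Moles of Ca²⁺ (1 mol Ca²⁺ ≡ 1 mol CaCO₃): 603.7 / 100.1 g/mol = 6.031 mol.
(a) Mass of CaCl₂: 6.031 × 111 = 669.4 g.

(b) Alkalinity to add: (105 − 61) = 44 mg/L as CaCO₃ × 812,000 L = 35,730 g as CaCO₃.
(b) Equivalents: 35,730 g ÷ 50 g/eq = 714.6 eq.
(b) Each mole of Na₂CO₃ supplies 2 eq, so 714.6 / 2 = 357.3 mol.
(b) Mass: 357.3 mol × 106 g/mol = 37,870 g.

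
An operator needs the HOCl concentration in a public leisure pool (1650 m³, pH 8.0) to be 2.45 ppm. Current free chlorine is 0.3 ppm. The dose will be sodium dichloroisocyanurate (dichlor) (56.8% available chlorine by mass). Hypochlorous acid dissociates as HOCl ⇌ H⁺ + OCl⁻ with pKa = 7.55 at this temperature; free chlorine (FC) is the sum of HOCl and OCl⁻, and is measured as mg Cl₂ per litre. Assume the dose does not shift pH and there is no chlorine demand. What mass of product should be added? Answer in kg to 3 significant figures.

Volume: 1650 m³ = 1,650,000 L.
[OCl⁻]/[HOCl] = 10^(pH − pKa) = 10^(8.0 − 7.55) = 2.818; fraction as HOCl = 1/(1 + 2.818) = 0.2619.
Free chlorine required for 2.45 ppm HOCl: 2.45 / 0.2619 = 9.355 ppm.
FC to add: 9.355 − 0.3 = 9.055 mg/L as Cl₂.
Cl₂ equivalent: 9.055 mg/L × 1,650,000 L = 14,940 g.
Product at 56.8% available Cl: 14,940 / 0.568 = 26,300 g.

26.3 kg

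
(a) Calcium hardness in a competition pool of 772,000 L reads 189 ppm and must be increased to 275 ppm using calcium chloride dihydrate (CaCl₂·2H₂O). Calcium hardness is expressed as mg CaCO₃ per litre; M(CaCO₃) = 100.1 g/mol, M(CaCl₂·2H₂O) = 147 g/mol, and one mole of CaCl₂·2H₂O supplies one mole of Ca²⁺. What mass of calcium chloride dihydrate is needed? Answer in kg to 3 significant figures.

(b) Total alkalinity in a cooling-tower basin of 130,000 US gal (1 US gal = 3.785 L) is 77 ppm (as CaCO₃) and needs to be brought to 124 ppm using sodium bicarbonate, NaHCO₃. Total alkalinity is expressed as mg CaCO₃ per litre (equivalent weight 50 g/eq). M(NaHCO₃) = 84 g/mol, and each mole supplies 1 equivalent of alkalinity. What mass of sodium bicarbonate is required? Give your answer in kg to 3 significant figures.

(a) 97.5 kg; (b) 38.9 kg

(a) Hardness to add: (275 − 189) = 86 mg/L as CaCO₃ × 772,000 L = 66,390 g as CaCO₃.
(a) Moles of Ca²⁺ (1 mol Ca²⁺ ≡ 1 mol CaCO₃): 66,390 / 100.1 g/mol = 663.3 mol.
(a) Mass of CaCl₂·2H₂O: 663.3 × 147 = 97,500 g.

(b) Volume: 130,000 US gal × 3.785 L/gal = 492,050 L.
(b) Alkalinity to add: (124 − 77) = 47 mg/L as CaCO₃ × 492,050 L = 23,130 g as CaCO₃.
(b) Equivalents: 23,130 g ÷ 50 g/eq = 462.5 eq.
(b) NaHCO₃ supplies 1 eq per mole → 462.5 mol.
(b) Mass: 462.5 mol × 84 g/mol = 38,850 g.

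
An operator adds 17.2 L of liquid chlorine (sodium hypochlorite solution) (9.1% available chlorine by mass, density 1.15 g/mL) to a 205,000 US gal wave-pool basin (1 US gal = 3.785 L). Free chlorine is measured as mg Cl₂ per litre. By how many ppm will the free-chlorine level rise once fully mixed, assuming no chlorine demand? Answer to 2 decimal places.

2.32 ppm

Volume: 205,000 US gal × 3.785 L/gal = 775,925 L.
Mass of solution: 17.2 L × 1000 mL/L × 1.15 g/mL = 19,780 g.
Available chlorine delivered: 19,780 g × 0.091 = 1800 g as Cl₂.
Concentration rise: 1800 g / 775,925 L = 2.32 mg/L = 2.32 ppm.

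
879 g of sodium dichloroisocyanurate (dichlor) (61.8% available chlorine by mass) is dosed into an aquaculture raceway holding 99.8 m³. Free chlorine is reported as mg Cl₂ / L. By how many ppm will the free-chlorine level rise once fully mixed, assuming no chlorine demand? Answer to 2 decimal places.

5.44 ppm

Volume: 99.8 m³ = 99,800 L.
Available chlorine delivered: 879 g × 0.618 = 543.2 g as Cl₂.
Concentration rise: 543.2 g / 99,800 L = 5.443 mg/L = 5.44 ppm.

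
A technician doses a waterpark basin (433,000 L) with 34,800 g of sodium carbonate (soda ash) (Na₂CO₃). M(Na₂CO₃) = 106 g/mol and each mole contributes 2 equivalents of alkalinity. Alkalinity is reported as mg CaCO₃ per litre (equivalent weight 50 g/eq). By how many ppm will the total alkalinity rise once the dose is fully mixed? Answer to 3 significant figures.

Moles of Na₂CO₃: 34,800 g ÷ 106 g/mol = 328.3 mol → 656.6 eq of alkalinity.
As CaCO₃: 656.6 eq × 50 g/eq = 32,830 g.
Rise: 32,830 g / 433,000 L × 1000 = 75.82 mg/L.

75.8 ppm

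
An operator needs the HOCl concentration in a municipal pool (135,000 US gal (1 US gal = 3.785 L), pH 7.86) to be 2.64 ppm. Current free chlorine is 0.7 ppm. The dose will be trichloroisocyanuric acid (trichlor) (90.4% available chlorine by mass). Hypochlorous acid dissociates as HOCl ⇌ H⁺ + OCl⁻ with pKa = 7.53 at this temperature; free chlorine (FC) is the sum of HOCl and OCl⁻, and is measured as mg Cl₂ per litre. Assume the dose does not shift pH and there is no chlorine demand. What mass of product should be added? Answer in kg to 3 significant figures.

4.29 kg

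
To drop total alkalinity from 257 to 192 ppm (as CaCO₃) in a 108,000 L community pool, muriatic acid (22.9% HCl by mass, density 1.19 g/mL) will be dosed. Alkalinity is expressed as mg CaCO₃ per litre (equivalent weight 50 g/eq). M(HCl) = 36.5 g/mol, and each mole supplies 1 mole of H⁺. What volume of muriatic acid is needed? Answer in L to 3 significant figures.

18.8 L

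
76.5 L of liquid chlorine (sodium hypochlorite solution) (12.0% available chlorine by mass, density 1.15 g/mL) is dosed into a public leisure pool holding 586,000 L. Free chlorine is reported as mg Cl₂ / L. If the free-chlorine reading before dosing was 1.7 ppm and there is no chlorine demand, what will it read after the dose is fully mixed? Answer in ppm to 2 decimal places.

19.72 ppm

Mass of solution: 76.5 L × 1000 mL/L × 1.15 g/mL = 87,980 g.
Available chlorine delivered: 87,980 g × 0.12 = 10,560 g as Cl₂.
Concentration rise: 10,560 g / 586,000 L = 18.02 mg/L = 18.02 ppm.
Final FC: 1.7 + 18.02 = 19.72 ppm.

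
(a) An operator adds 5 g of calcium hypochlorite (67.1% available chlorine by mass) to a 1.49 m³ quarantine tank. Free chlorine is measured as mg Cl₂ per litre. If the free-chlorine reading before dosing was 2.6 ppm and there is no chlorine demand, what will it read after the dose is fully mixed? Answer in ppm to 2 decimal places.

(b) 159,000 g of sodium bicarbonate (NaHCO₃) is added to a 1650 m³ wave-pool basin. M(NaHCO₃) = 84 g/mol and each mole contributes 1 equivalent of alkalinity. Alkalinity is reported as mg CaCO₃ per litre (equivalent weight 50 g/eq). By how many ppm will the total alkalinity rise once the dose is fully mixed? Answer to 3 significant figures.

(a) 4.85 ppm; (b) 57.4 ppm

(a) Volume: 1.49 m³ = 1,490 L.
(a) Available chlorine delivered: 5 g × 0.671 = 3.355 g as Cl₂.
(a) Concentration rise: 3.355 g / 1,490 L = 2.252 mg/L = 2.25 ppm.
(a) Final FC: 2.6 + 2.25 = 4.85 ppm.

(b) Volume: 1650 m³ = 1,650,000 L.
(b) Moles of NaHCO₃: 159,000 g ÷ 84 g/mol = 1893 mol → 1893 eq of alkalinity.
(b) As CaCO₃: 1893 eq × 50 g/eq = 94,640 g.
(b) Rise: 94,640 g / 1,650,000 L × 1000 = 57.36 mg/L.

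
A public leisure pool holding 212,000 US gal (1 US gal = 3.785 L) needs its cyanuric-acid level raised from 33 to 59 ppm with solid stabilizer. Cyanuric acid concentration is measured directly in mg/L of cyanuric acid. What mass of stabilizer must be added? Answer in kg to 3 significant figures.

Volume: 212,000 US gal × 3.785 L/gal = 802,420 L.
CYA to add: (59 − 33) = 26 mg/L × 802,420 L = 20,860 g cyanuric acid.

20.9 kg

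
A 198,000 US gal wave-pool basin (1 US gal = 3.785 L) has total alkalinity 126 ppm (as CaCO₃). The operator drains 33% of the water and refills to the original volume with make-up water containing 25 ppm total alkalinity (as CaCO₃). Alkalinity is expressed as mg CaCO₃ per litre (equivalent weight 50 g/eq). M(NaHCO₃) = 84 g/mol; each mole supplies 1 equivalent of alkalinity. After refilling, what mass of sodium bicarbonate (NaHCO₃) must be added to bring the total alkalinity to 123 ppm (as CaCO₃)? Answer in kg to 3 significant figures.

38.2 kg

Volume: 198,000 US gal × 3.785 L/gal = 749,430 L.
After draining 33% and refilling: 126 × 0.67 + 25 × 0.33 = 92.67 ppm.
Deficit to target: 123 − 92.67 = 30.33 mg/L.
As CaCO₃: 30.33 mg/L × 749,430 L = 22,730 g; ÷ 50 g/eq ÷ 1 = 454.6 mol NaHCO₃.
Mass: 454.6 × 84 = 38,190 g.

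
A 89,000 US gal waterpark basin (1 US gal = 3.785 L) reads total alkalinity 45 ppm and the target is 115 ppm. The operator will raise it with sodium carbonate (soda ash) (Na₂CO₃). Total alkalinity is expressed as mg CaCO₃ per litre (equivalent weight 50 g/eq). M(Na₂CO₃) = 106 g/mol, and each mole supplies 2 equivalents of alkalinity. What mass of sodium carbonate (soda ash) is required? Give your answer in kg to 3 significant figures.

25.0 kg

Volume: 89,000 US gal × 3.785 L/gal = 336,865 L.
Alkalinity to add: (115 − 45) = 70 mg/L as CaCO₃ × 336,865 L = 23,580 g as CaCO₃.
Equivalents: 23,580 g ÷ 50 g/eq = 471.6 eq.
Each mole of Na₂CO₃ supplies 2 eq, so 471.6 / 2 = 235.8 mol.
Mass: 235.8 mol × 106 g/mol = 25,000 g.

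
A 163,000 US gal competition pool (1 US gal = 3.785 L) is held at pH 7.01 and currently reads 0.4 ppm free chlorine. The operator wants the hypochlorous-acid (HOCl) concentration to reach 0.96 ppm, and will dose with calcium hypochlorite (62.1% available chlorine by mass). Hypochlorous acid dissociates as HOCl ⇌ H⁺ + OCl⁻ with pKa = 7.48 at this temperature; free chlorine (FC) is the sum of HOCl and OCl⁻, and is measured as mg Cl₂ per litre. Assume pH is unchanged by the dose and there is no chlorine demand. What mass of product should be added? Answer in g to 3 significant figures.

880 g

Volume: 163,000 US gal × 3.785 L/gal = 616,955 L.
[OCl⁻]/[HOCl] = 10^(pH − pKa) = 10^(7.01 − 7.48) = 0.3388; fraction as HOCl = 1/(1 + 0.3388) = 0.7469.
Free chlorine required for 0.96 ppm HOCl: 0.96 / 0.7469 = 1.285 ppm.
FC to add: 1.285 − 0.4 = 0.8853 mg/L as Cl₂.
Cl₂ equivalent: 0.8853 mg/L × 616,955 L = 546.2 g.
Product at 62.1% available Cl: 546.2 / 0.621 = 879.5 g.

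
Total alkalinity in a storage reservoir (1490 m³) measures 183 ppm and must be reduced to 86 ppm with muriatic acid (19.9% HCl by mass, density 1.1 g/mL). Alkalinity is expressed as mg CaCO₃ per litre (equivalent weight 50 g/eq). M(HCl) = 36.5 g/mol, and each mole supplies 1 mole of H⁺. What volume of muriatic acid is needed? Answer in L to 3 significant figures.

Volume: 1490 m³ = 1,490,000 L.
Alkalinity to neutralize: (183 − 86) = 97 mg/L as CaCO₃ × 1,490,000 L = 144,500 g as CaCO₃.
Equivalents of H⁺ required: 144,500 ÷ 50 g/eq = 2891 eq = 2891 mol HCl.
Mass of HCl: 2891 × 36.5 = 105,500 g.
Mass of 19.9% solution: 105,500 / 0.199 = 530,200 g.
Volume: 530,200 g ÷ 1.1 g/mL = 482,000 mL.

482 L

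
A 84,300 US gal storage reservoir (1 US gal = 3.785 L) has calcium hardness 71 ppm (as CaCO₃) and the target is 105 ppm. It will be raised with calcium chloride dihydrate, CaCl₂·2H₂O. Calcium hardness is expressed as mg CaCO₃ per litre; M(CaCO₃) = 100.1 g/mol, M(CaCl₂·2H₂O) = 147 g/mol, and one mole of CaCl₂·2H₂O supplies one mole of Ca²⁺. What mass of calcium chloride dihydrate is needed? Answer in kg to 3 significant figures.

15.9 kg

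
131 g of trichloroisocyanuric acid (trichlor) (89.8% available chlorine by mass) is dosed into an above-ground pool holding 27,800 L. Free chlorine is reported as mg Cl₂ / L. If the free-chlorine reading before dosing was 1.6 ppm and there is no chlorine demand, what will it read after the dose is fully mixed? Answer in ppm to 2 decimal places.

5.83 ppm

Available chlorine delivered: 131 g × 0.898 = 117.6 g as Cl₂.
Concentration rise: 117.6 g / 27,800 L = 4.232 mg/L = 4.23 ppm.
Final FC: 1.6 + 4.23 = 5.83 ppm.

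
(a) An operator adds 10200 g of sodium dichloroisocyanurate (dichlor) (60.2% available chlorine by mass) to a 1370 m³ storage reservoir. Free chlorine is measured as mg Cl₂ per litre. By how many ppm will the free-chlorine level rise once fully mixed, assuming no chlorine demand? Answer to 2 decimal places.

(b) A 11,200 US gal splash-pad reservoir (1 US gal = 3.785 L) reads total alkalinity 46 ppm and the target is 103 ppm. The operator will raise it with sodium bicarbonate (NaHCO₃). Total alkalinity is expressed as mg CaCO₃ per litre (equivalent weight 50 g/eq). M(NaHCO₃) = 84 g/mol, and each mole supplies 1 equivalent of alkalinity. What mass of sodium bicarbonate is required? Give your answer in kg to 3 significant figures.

(a) 4.48 ppm; (b) 4.06 kg

(a) Volume: 1370 m³ = 1,370,000 L.
(a) Available chlorine delivered: 10,200 g × 0.602 = 6140 g as Cl₂.
(a) Concentration rise: 6140 g / 1,370,000 L = 4.482 mg/L = 4.48 ppm.

(b) Volume: 11,200 US gal × 3.785 L/gal = 42,392 L.
(b) Alkalinity to add: (103 − 46) = 57 mg/L as CaCO₃ × 42,392 L = 2416 g as CaCO₃.
(b) Equivalents: 2416 g ÷ 50 g/eq = 48.33 eq.
(b) NaHCO₃ supplies 1 eq per mole → 48.33 mol.
(b) Mass: 48.33 mol × 84 g/mol = 4059 g.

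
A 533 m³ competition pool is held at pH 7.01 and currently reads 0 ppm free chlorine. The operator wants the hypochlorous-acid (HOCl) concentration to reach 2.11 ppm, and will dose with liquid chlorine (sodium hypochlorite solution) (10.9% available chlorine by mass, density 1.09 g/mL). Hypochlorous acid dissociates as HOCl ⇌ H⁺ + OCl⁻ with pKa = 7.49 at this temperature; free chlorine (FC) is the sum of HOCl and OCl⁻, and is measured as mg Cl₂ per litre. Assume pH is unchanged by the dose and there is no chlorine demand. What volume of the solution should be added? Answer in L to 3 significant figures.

Volume: 533 m³ = 533,000 L.
[OCl⁻]/[HOCl] = 10^(pH − pKa) = 10^(7.01 − 7.49) = 0.3311; fraction as HOCl = 1/(1 + 0.3311) = 0.7512.
Free chlorine required for 2.11 ppm HOCl: 2.11 / 0.7512 = 2.809 ppm.
FC to add: 2.809 − 0 = 2.809 mg/L as Cl₂.
Cl₂ equivalent: 2.809 mg/L × 533,000 L = 1497 g.
Product at 10.9% available Cl: 1497 / 0.109 = 13,730 g.
Volume: 13,730 g ÷ 1.09 g/mL = 12,600 mL.

12.6 L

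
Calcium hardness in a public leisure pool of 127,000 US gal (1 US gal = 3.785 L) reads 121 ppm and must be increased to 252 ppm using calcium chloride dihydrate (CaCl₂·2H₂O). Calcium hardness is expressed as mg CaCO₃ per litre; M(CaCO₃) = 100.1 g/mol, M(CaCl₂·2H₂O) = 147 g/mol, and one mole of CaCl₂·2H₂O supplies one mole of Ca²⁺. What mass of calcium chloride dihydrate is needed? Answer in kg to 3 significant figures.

92.5 kg

Volume: 127,000 US gal × 3.785 L/gal = 480,695 L.
Hardness to add: (252 − 121) = 131 mg/L as CaCO₃ × 480,695 L = 62,970 g as CaCO₃.
Moles of Ca²⁺ (1 mol Ca²⁺ ≡ 1 mol CaCO₃): 62,970 / 100.1 g/mol = 629.1 mol.
Mass of CaCl₂·2H₂O: 629.1 × 147 = 92,470 g.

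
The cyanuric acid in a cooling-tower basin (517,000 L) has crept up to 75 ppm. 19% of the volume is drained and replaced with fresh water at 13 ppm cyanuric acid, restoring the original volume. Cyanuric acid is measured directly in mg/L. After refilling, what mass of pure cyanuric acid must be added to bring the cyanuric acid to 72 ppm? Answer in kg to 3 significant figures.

4.54 kg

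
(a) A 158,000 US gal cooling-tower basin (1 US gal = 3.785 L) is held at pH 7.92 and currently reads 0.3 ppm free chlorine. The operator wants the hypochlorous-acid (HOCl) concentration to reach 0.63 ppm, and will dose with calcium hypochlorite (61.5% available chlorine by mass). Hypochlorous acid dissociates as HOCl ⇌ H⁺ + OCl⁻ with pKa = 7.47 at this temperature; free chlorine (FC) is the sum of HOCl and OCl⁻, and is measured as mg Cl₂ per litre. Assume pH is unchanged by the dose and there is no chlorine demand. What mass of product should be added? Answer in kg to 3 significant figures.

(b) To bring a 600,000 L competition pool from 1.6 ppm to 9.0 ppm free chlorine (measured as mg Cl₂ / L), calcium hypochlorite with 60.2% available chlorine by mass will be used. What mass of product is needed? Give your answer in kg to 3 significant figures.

(a) Volume: 158,000 US gal × 3.785 L/gal = 598,030 L.
(a) [OCl⁻]/[HOCl] = 10^(pH − pKa) = 10^(7.92 − 7.47) = 2.818; fraction as HOCl = 1/(1 + 2.818) = 0.2619.
(a) Free chlorine required for 0.63 ppm HOCl: 0.63 / 0.2619 = 2.406 ppm.
(a) FC to add: 2.406 − 0.3 = 2.106 mg/L as Cl₂.
(a) Cl₂ equivalent: 2.106 mg/L × 598,030 L = 1259 g.
(a) Product at 61.5% available Cl: 1259 / 0.615 = 2047 g.

(b) Chlorine deficit: 9.0 − 1.6 = 7.4 ppm = 7.4 mg/L as Cl₂.
(b) Cl₂ equivalent needed: 7.4 mg/L × 600,000 L = 4,440,000 mg = 4440 g.
(b) Product at 60.2% available chlorine: 4440 / 0.602 = 7375 g.

(a) 2.05 kg; (b) 7.38 kg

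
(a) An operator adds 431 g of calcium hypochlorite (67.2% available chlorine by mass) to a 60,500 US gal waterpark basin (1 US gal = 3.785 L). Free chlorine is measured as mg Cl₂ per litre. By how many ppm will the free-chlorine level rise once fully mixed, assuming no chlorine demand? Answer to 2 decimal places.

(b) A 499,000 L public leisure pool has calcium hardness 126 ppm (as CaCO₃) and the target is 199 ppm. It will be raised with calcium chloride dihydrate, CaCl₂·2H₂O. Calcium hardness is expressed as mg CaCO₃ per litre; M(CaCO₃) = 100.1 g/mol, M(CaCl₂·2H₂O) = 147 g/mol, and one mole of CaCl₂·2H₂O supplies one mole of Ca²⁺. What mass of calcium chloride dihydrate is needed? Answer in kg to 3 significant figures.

(a) 1.26 ppm; (b) 53.5 kg

(a) Volume: 60,500 US gal × 3.785 L/gal = 228,992 L.
(a) Available chlorine delivered: 431 g × 0.672 = 289.6 g as Cl₂.
(a) Concentration rise: 289.6 g / 228,992 L = 1.265 mg/L = 1.26 ppm.

(b) Hardness to add: (199 − 126) = 73 mg/L as CaCO₃ × 499,000 L = 36,430 g as CaCO₃.
(b) Moles of Ca²⁺ (1 mol Ca²⁺ ≡ 1 mol CaCO₃): 36,430 / 100.1 g/mol = 363.9 mol.
(b) Mass of CaCl₂·2H₂O: 363.9 × 147 = 53,490 g.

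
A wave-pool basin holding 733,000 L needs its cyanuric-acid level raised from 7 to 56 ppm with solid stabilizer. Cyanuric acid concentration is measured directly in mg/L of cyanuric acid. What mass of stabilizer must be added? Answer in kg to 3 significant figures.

35.9 kg

CYA to add: (56 − 7) = 49 mg/L × 733,000 L = 35,920 g cyanuric acid.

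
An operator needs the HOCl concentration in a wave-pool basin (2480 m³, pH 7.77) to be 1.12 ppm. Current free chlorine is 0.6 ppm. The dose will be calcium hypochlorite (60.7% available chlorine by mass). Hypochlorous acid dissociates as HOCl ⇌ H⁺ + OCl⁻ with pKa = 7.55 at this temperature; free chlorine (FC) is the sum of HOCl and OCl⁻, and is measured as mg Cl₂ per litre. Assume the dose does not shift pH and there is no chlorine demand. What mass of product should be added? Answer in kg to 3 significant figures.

9.72 kg

Volume: 2480 m³ = 2,480,000 L.
[OCl⁻]/[HOCl] = 10^(pH − pKa) = 10^(7.77 − 7.55) = 1.66; fraction as HOCl = 1/(1 + 1.66) = 0.376.
Free chlorine required for 1.12 ppm HOCl: 1.12 / 0.376 = 2.979 ppm.
FC to add: 2.979 − 0.6 = 2.379 mg/L as Cl₂.
Cl₂ equivalent: 2.379 mg/L × 2,480,000 L = 5899 g.
Product at 60.7% available Cl: 5899 / 0.607 = 9719 g.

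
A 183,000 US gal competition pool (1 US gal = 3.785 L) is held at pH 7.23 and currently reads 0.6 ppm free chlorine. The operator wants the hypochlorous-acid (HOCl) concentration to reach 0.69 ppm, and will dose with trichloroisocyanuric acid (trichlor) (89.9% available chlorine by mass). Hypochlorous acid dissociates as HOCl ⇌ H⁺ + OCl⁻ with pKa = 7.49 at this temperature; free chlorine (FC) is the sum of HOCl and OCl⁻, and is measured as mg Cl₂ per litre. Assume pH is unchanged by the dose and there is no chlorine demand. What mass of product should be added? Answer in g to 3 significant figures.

Volume: 183,000 US gal × 3.785 L/gal = 692,655 L.
[OCl⁻]/[HOCl] = 10^(pH − pKa) = 10^(7.23 − 7.49) = 0.5495; fraction as HOCl = 1/(1 + 0.5495) = 0.6454.
Free chlorine required for 0.69 ppm HOCl: 0.69 / 0.6454 = 1.069 ppm.
FC to add: 1.069 − 0.6 = 0.4692 mg/L as Cl₂.
Cl₂ equivalent: 0.4692 mg/L × 692,655 L = 325 g.
Product at 89.9% available Cl: 325 / 0.899 = 361.5 g.

361 g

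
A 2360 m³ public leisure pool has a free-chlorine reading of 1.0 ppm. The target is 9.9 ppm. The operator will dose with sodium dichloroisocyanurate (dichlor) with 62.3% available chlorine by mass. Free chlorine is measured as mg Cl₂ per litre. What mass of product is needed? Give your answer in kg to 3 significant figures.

Volume: 2360 m³ = 2,360,000 L.
Chlorine deficit: 9.9 − 1.0 = 8.9 ppm = 8.9 mg/L as Cl₂.
Cl₂ equivalent needed: 8.9 mg/L × 2,360,000 L = 21,000,000 mg = 21,000 g.
Product at 62.3% available chlorine: 21,000 / 0.623 = 33,710 g.

33.7 kg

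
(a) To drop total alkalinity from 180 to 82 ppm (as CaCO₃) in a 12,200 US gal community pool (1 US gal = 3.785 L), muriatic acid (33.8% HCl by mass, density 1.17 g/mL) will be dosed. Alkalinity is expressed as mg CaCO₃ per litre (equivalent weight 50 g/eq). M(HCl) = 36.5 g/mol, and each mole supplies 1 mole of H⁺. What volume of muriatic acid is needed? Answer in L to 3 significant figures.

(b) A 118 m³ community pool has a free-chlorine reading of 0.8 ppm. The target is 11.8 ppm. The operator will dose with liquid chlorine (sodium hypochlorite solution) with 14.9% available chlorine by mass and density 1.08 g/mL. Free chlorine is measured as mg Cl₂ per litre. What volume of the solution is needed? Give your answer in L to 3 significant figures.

(a) 8.35 L; (b) 8.07 L

(a) Volume: 12,200 US gal × 3.785 L/gal = 46,177 L.
(a) Alkalinity to neutralize: (180 − 82) = 98 mg/L as CaCO₃ × 46,177 L = 4525 g as CaCO₃.
(a) Equivalents of H⁺ required: 4525 ÷ 50 g/eq = 90.51 eq = 90.51 mol HCl.
(a) Mass of HCl: 90.51 × 36.5 = 3304 g.
(a) Mass of 33.8% solution: 3304 / 0.338 = 9774 g.
(a) Volume: 9774 g ÷ 1.17 g/mL = 8354 mL.

(b) Volume: 118 m³ = 118,000 L.
(b) Chlorine deficit: 11.8 − 0.8 = 11 ppm = 11 mg/L as Cl₂.
(b) Cl₂ equivalent needed: 11 mg/L × 118,000 L = 1,298,000 mg = 1298 g.
(b) Product at 14.9% available chlorine: 1298 / 0.149 = 8711 g.
(b) Volume at density 1.08 g/mL: 8711 g ÷ 1.08 g/mL = 8066 mL.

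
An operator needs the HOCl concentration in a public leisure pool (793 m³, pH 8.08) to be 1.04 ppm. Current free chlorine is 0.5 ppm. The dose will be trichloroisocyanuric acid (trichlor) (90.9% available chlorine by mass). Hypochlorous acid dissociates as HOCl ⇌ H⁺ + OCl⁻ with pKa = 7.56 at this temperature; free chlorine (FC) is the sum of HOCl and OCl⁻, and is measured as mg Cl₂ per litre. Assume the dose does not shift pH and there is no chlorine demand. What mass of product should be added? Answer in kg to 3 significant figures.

Volume: 793 m³ = 793,000 L.
[OCl⁻]/[HOCl] = 10^(pH − pKa) = 10^(8.08 − 7.56) = 3.311; fraction as HOCl = 1/(1 + 3.311) = 0.2319.
Free chlorine required for 1.04 ppm HOCl: 1.04 / 0.2319 = 4.484 ppm.
FC to add: 4.484 − 0.5 = 3.984 mg/L as Cl₂.
Cl₂ equivalent: 3.984 mg/L × 793,000 L = 3159 g.
Product at 90.9% available Cl: 3159 / 0.909 = 3475 g.

3.48 kg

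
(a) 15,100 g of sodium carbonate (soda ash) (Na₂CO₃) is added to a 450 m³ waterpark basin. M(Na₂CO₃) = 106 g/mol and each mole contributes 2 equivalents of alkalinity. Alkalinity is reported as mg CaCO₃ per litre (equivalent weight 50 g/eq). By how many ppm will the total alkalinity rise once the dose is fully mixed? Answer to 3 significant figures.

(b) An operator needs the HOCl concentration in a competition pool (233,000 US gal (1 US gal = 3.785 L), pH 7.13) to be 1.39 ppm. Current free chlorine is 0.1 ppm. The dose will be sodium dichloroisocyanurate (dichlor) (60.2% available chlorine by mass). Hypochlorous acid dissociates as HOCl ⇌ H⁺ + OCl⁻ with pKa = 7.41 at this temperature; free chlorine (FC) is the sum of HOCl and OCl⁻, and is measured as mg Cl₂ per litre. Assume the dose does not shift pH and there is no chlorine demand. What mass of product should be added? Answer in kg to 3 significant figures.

(a) Volume: 450 m³ = 450,000 L.
(a) Moles of Na₂CO₃: 15,100 g ÷ 106 g/mol = 142.5 mol → 284.9 eq of alkalinity.
(a) As CaCO₃: 284.9 eq × 50 g/eq = 14,250 g.
(a) Rise: 14,250 g / 450,000 L × 1000 = 31.66 mg/L.

(b) Volume: 233,000 US gal × 3.785 L/gal = 881,905 L.
(b) [OCl⁻]/[HOCl] = 10^(pH − pKa) = 10^(7.13 − 7.41) = 0.5248; fraction as HOCl = 1/(1 + 0.5248) = 0.6558.
(b) Free chlorine required for 1.39 ppm HOCl: 1.39 / 0.6558 = 2.119 ppm.
(b) FC to add: 2.119 − 0.1 = 2.019 mg/L as Cl₂.
(b) Cl₂ equivalent: 2.019 mg/L × 881,905 L = 1781 g.
(b) Product at 60.2% available Cl: 1781 / 0.602 = 2958 g.

(a) 31.7 ppm; (b) 2.96 kg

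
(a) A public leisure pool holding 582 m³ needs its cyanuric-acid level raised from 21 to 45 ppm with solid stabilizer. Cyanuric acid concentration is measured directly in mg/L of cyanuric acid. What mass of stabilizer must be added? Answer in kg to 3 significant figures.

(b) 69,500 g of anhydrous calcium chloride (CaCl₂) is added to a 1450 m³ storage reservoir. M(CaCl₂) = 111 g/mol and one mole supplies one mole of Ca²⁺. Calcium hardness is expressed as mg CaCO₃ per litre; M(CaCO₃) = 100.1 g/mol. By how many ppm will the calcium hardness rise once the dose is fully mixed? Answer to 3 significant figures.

(a) Volume: 582 m³ = 582,000 L.
(a) CYA to add: (45 − 21) = 24 mg/L × 582,000 L = 13,970 g cyanuric acid.

(b) Volume: 1450 m³ = 1,450,000 L.
(b) Moles of Ca²⁺: 69,500 g ÷ 111 g/mol = 626.1 mol.
(b) As CaCO₃: 626.1 mol × 100.1 g/mol = 62,680 g.
(b) Rise: 62,680 g / 1,450,000 L × 1000 = 43.22 mg/L.

(a) 14.0 kg; (b) 43.2 ppm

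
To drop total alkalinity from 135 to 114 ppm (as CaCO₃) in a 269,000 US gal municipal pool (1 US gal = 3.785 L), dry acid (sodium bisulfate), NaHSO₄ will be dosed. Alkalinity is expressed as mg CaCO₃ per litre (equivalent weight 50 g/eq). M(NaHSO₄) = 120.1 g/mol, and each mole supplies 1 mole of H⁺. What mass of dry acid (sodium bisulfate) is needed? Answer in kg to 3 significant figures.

Volume: 269,000 US gal × 3.785 L/gal = 1,018,165 L.
Alkalinity to neutralize: (135 − 114) = 21 mg/L as CaCO₃ × 1,018,165 L = 21,380 g as CaCO₃.
Equivalents of H⁺ required: 21,380 ÷ 50 g/eq = 427.6 eq = 427.6 mol NaHSO₄.
Mass of NaHSO₄: 427.6 × 120.1 = 51,360 g.

51.4 kg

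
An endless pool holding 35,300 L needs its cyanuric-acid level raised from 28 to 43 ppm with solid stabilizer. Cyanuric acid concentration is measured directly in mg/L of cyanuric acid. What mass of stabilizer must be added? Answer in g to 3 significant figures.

CYA to add: (43 − 28) = 15 mg/L × 35,300 L = 529.5 g cyanuric acid.

530 g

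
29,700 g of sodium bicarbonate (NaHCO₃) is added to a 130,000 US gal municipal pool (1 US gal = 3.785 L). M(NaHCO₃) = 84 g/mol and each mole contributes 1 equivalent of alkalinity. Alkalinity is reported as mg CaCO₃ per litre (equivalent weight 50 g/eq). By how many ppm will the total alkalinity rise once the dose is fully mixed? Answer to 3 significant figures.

35.9 ppm

Volume: 130,000 US gal × 3.785 L/gal = 492,050 L.
Moles of NaHCO₃: 29,700 g ÷ 84 g/mol = 353.6 mol → 353.6 eq of alkalinity.
As CaCO₃: 353.6 eq × 50 g/eq = 17,680 g.
Rise: 17,680 g / 492,050 L × 1000 = 35.93 mg/L.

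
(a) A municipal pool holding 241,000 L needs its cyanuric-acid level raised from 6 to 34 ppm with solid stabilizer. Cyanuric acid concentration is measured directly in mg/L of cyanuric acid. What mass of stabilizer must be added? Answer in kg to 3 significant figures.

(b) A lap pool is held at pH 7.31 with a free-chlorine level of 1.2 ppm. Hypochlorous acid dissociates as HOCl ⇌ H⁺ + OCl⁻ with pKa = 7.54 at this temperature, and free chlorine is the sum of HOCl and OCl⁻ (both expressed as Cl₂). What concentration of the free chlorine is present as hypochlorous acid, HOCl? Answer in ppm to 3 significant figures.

(a) 6.75 kg; (b) 0.755 ppm

(a) CYA to add: (34 − 6) = 28 mg/L × 241,000 L = 6748 g cyanuric acid.

(b) [OCl⁻]/[HOCl] = 10^(pH − pKa) = 10^(7.31 − 7.54) = 10^-0.23 = 0.5888.
(b) Fraction as HOCl = 1 / (1 + 0.5888) = 0.6294.
(b) HOCl = 0.6294 × 1.2 ppm = 0.7553 ppm.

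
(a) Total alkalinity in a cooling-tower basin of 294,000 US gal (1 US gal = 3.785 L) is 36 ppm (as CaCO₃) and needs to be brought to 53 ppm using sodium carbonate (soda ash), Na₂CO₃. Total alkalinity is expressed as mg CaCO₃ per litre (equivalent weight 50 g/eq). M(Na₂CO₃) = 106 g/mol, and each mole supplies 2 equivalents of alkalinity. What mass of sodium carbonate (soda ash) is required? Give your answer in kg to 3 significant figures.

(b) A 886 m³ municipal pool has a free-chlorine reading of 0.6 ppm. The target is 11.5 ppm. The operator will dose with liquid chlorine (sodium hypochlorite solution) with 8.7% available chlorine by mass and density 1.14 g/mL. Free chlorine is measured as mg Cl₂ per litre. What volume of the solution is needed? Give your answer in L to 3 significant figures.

(a) Volume: 294,000 US gal × 3.785 L/gal = 1,112,790 L.
(a) Alkalinity to add: (53 − 36) = 17 mg/L as CaCO₃ × 1,112,790 L = 18,920 g as CaCO₃.
(a) Equivalents: 18,920 g ÷ 50 g/eq = 378.3 eq.
(a) Each mole of Na₂CO₃ supplies 2 eq, so 378.3 / 2 = 189.2 mol.
(a) Mass: 189.2 mol × 106 g/mol = 20,050 g.

(b) Volume: 886 m³ = 886,000 L.
(b) Chlorine deficit: 11.5 − 0.6 = 10.9 ppm = 10.9 mg/L as Cl₂.
(b) Cl₂ equivalent needed: 10.9 mg/L × 886,000 L = 9,657,000 mg = 9657 g.
(b) Product at 8.7% available chlorine: 9657 / 0.087 = 111,000 g.
(b) Volume at density 1.14 g/mL: 111,000 g ÷ 1.14 g/mL = 97,370 mL.

(a) 20.1 kg; (b) 97.4 L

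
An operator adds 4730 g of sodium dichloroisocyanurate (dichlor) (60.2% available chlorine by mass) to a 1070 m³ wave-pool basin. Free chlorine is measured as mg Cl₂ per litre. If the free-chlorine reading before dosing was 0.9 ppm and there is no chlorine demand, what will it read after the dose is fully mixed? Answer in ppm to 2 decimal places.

3.56 ppm

Volume: 1070 m³ = 1,070,000 L.
Available chlorine delivered: 4730 g × 0.602 = 2847 g as Cl₂.
Concentration rise: 2847 g / 1,070,000 L = 2.661 mg/L = 2.66 ppm.
Final FC: 0.9 + 2.66 = 3.56 ppm.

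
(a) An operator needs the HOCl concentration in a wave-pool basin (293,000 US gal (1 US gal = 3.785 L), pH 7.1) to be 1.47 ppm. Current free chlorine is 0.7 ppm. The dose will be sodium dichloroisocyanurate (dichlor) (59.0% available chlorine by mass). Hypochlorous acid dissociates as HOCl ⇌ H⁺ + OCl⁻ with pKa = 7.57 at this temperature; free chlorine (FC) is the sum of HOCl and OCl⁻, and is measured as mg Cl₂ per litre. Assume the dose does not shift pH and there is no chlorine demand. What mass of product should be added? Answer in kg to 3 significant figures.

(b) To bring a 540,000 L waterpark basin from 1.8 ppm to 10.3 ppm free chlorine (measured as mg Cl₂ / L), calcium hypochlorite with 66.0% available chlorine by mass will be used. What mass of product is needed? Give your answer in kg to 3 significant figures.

(a) 2.38 kg; (b) 6.95 kg

(a) Volume: 293,000 US gal × 3.785 L/gal = 1,109,005 L.
(a) [OCl⁻]/[HOCl] = 10^(pH − pKa) = 10^(7.1 − 7.57) = 0.3388; fraction as HOCl = 1/(1 + 0.3388) = 0.7469.
(a) Free chlorine required for 1.47 ppm HOCl: 1.47 / 0.7469 = 1.968 ppm.
(a) FC to add: 1.968 − 0.7 = 1.268 mg/L as Cl₂.
(a) Cl₂ equivalent: 1.268 mg/L × 1,109,005 L = 1406 g.
(a) Product at 59.0% available Cl: 1406 / 0.59 = 2384 g.

(b) Chlorine deficit: 10.3 − 1.8 = 8.5 ppm = 8.5 mg/L as Cl₂.
(b) Cl₂ equivalent needed: 8.5 mg/L × 540,000 L = 4,590,000 mg = 4590 g.
(b) Product at 66.0% available chlorine: 4590 / 0.66 = 6955 g.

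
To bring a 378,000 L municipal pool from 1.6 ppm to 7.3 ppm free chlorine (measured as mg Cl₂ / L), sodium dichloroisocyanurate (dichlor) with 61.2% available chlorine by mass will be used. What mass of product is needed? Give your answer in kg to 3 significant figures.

Chlorine deficit: 7.3 − 1.6 = 5.7 ppm = 5.7 mg/L as Cl₂.
Cl₂ equivalent needed: 5.7 mg/L × 378,000 L = 2,155,000 mg = 2155 g.
Product at 61.2% available chlorine: 2155 / 0.612 = 3521 g.

3.52 kg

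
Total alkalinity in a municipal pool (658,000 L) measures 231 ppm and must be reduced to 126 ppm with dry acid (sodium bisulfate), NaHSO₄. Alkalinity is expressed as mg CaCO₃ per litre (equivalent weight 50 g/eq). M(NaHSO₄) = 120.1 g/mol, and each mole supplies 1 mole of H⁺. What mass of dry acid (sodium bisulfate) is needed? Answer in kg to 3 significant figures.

166 kg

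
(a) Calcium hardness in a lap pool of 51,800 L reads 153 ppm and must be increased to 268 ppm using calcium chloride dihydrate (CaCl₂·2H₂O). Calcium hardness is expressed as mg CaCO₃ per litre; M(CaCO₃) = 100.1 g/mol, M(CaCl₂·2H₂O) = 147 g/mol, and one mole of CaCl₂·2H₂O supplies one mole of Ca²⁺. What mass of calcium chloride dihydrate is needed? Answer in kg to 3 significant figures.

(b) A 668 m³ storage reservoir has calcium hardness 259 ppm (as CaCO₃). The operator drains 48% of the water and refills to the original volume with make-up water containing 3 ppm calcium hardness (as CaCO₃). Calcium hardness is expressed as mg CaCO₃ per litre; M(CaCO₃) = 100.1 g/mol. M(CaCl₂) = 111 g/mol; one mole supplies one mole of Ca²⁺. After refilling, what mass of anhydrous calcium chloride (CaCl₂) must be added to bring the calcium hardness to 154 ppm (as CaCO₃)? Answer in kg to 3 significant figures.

(a) Hardness to add: (268 − 153) = 115 mg/L as CaCO₃ × 51,800 L = 5957 g as CaCO₃.
(a) Moles of Ca²⁺ (1 mol Ca²⁺ ≡ 1 mol CaCO₃): 5957 / 100.1 g/mol = 59.51 mol.
(a) Mass of CaCl₂·2H₂O: 59.51 × 147 = 8748 g.

(b) Volume: 668 m³ = 668,000 L.
(b) After draining 48% and refilling: 259 × 0.52 + 3 × 0.48 = 136.12 ppm.
(b) Deficit to target: 154 − 136.12 = 17.88 mg/L.
(b) As CaCO₃: 17.88 mg/L × 668,000 L = 11,940 g; ÷ 100.1 = 119.3 mol Ca²⁺.
(b) Mass: 119.3 × 111 = 13,240 g.

(a) 8.75 kg; (b) 13.2 kg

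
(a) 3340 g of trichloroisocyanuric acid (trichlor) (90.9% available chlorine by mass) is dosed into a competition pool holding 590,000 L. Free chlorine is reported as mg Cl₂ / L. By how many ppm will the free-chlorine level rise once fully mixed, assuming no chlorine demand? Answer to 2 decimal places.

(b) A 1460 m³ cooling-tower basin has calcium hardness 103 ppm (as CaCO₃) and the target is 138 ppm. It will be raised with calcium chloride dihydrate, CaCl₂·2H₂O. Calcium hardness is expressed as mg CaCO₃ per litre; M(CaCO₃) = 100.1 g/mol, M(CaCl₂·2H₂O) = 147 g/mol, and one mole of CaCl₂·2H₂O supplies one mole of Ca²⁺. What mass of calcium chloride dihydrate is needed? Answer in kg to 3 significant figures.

(a) 5.15 ppm; (b) 75.0 kg

(a) Available chlorine delivered: 3340 g × 0.909 = 3036 g as Cl₂.
(a) Concentration rise: 3036 g / 590,000 L = 5.146 mg/L = 5.15 ppm.

(b) Volume: 1460 m³ = 1,460,000 L.
(b) Hardness to add: (138 − 103) = 35 mg/L as CaCO₃ × 1,460,000 L = 51,100 g as CaCO₃.
(b) Moles of Ca²⁺ (1 mol Ca²⁺ ≡ 1 mol CaCO₃): 51,100 / 100.1 g/mol = 510.5 mol.
(b) Mass of CaCl₂·2H₂O: 510.5 × 147 = 75,040 g.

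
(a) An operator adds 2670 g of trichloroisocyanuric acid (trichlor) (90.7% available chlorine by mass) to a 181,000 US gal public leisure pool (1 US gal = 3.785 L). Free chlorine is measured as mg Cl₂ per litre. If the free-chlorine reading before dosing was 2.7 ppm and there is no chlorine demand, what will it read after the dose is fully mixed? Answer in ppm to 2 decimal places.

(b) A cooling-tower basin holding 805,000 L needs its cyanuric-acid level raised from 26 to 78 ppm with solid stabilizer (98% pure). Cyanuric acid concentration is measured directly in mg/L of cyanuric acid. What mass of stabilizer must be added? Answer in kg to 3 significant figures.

(a) 6.23 ppm; (b) 42.7 kg

(a) Volume: 181,000 US gal × 3.785 L/gal = 685,085 L.
(a) Available chlorine delivered: 2670 g × 0.907 = 2422 g as Cl₂.
(a) Concentration rise: 2422 g / 685,085 L = 3.535 mg/L = 3.53 ppm.
(a) Final FC: 2.7 + 3.53 = 6.23 ppm.

(b) CYA to add: (78 − 26) = 52 mg/L × 805,000 L = 41,860 g cyanuric acid.
(b) At 98% purity: 41,860 / 0.98 = 42,710 g product.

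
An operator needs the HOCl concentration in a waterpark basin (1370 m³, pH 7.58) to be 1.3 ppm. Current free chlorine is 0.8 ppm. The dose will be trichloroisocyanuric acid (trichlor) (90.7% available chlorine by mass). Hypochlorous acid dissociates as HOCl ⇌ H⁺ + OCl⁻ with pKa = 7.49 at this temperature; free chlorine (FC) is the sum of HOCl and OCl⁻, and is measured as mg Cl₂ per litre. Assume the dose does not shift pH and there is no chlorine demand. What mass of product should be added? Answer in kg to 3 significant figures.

Volume: 1370 m³ = 1,370,000 L.
[OCl⁻]/[HOCl] = 10^(pH − pKa) = 10^(7.58 − 7.49) = 1.23; fraction as HOCl = 1/(1 + 1.23) = 0.4484.
Free chlorine required for 1.3 ppm HOCl: 1.3 / 0.4484 = 2.899 ppm.
FC to add: 2.899 − 0.8 = 2.099 mg/L as Cl₂.
Cl₂ equivalent: 2.099 mg/L × 1,370,000 L = 2876 g.
Product at 90.7% available Cl: 2876 / 0.907 = 3171 g.

3.17 kg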